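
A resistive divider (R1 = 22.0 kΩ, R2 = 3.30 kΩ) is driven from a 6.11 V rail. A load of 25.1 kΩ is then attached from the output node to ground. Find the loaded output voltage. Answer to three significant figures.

V_out ≈ 0.715 V

The load sits in parallel with R2: R2‖R_L = (3.30 × 25.1) / (3.30 + 25.1) = 2.917 kΩ.
V_out = 6.11 × 2.917 / (22.0 + 2.917) = 6.11 × 2.917/24.92 = 0.715 V.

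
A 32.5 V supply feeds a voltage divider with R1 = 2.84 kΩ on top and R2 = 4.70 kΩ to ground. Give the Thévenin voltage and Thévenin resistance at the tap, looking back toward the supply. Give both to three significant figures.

V_th = 20.3 V, R_th = 1.77 kΩ

V_th is the open-circuit tap voltage: 32.5 × 4.70/(2.84 + 4.70) = 20.3 V.
With the supply zeroed, R1 and R2 appear in parallel from the tap: R_th = R1‖R2 = (2.84 × 4.70)/7.540 = 1.77 kΩ.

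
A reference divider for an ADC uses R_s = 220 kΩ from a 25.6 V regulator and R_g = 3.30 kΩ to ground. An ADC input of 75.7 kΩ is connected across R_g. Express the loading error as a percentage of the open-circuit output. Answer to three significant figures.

The divider's output (Thévenin) resistance is R_s‖R_g = 3.251 kΩ.
Fractional drop under load = R_th/(R_th + R_L) = 3.251 / (3.251 + 75.7) = 0.04118.
So the output falls by 4.12 %.

4.12 %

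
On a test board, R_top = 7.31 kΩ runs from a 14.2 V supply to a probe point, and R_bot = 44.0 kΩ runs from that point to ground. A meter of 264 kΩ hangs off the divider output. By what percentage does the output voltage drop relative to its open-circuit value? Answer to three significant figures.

2.32 %

The divider's output (Thévenin) resistance is R_top‖R_bot = 6.269 kΩ.
Fractional drop under load = R_th/(R_th + R_L) = 6.269 / (6.269 + 264) = 0.02319.
So the output falls by 2.32 %.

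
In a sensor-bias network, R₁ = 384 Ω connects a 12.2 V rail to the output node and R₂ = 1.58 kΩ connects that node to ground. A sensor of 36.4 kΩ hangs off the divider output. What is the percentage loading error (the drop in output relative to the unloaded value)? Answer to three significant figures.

0.842 %

The divider's output (Thévenin) resistance is R₁‖R₂ = 308.9 Ω.
Fractional drop under load = R_th/(R_th + R_L) = 308.9 / (308.9 + 36400) = 0.008415.
So the output falls by 0.842 %.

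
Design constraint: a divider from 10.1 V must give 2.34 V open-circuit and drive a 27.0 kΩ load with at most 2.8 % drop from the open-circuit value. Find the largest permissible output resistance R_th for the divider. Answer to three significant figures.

R_th ≤ 778 Ω

Loading drop = R_th/(R_th + R_L) ≤ 0.0280, so R_th ≤ R_L · ε/(1−ε) = 27.0 kΩ × 0.0280/0.9720 = 778 Ω.
(Any R1, R2 with R2/(R1+R2) = 0.232 and R1‖R2 ≤ 778 Ω will meet the spec.)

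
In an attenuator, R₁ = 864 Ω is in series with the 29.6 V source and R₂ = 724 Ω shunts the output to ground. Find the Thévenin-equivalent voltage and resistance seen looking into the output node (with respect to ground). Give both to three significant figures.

V_th = 13.5 V, R_th = 394 Ω

V_th is the open-circuit tap voltage: 29.6 × 724/(864 + 724) = 13.5 V.
With the supply zeroed, R₁ and R₂ appear in parallel from the tap: R_th = R₁‖R₂ = (864 × 724)/1588 = 394 Ω.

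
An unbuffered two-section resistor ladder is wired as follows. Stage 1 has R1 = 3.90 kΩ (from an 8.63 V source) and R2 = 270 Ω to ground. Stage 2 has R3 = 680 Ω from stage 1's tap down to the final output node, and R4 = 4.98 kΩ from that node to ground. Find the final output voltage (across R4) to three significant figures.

Stage 2 presents R3+R4 = 5660 Ω as a load on stage 1's tap.
Stage 1's lower leg becomes R2‖(R3+R4) = 257.7 Ω, so V_mid = 8.63 × 257.7/4158 = 0.5349 V.
Stage 2 is itself unloaded: V_out = V_mid × R4/(R3+R4) = 0.5349 × 4980/5660 = 0.471 V.

V_out ≈ 0.471 V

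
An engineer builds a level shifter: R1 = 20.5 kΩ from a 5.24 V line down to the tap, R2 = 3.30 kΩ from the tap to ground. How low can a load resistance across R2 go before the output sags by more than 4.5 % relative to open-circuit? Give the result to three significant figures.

Output resistance R_th = R1‖R2 = (20.5 × 3.30)/23.80 = 2.842 kΩ.
The fractional drop is R_th/(R_th + R_L); requiring this ≤ 0.0450 gives R_L ≥ R_th(1/0.0450 − 1) = 2.842 × 21.22 = 60.3 kΩ.

R_L(min) ≈ 60.3 kΩ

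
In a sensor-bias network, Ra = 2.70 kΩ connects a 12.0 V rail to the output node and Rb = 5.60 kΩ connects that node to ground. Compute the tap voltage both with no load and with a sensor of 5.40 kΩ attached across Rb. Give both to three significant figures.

Unloaded: 8.10 V; loaded: 6.05 V

Open-circuit: V = 12.0 × 5.60/(2.70 + 5.60) = 8.10 V.
With the load, Rb becomes Rb‖R_L = 2.749 kΩ, so V = 12.0 × 2.749/5.449 = 6.05 V.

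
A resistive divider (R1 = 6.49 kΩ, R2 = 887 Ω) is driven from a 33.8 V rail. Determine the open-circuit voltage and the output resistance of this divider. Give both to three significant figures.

V_th = 4.06 V, R_th = 780 Ω

V_th is the open-circuit tap voltage: 33.8 × 887/(6490 + 887) = 4.06 V.
With the supply zeroed, R1 and R2 appear in parallel from the tap: R_th = R1‖R2 = (6490 × 887)/7377 = 780 Ω.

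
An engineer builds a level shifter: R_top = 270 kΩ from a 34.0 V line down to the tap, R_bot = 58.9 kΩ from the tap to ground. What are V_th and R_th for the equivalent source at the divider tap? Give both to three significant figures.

V_th = 6.09 V, R_th = 48.4 kΩ

V_th is the open-circuit tap voltage: 34.0 × 58.9/(270 + 58.9) = 6.09 V.
With the supply zeroed, R_top and R_bot appear in parallel from the tap: R_th = R_top‖R_bot = (270 × 58.9)/328.9 = 48.4 kΩ.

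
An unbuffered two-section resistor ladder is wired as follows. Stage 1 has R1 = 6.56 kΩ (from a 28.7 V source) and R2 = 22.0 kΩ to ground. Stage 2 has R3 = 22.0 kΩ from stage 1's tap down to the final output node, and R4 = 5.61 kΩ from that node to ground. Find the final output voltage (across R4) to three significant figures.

V_out ≈ 3.80 V

Stage 2 presents R3+R4 = 27.61 kΩ as a load on stage 1's tap.
Stage 1's lower leg becomes R2‖(R3+R4) = 12.24 kΩ, so V_mid = 28.7 × 12.24/18.80 = 18.69 V.
Stage 2 is itself unloaded: V_out = V_mid × R4/(R3+R4) = 18.69 × 5.61/27.61 = 3.80 V.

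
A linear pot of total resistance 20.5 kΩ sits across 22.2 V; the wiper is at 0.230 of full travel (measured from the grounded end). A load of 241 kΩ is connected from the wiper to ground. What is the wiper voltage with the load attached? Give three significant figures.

The wiper splits the pot into (1−α)R = 15.79 kΩ above and αR = 4.715 kΩ below.
Lower section ‖ load = 4.625 kΩ.
V_wiper = 22.2 × 4.625/(15.79 + 4.625) = 5.03 V.

V ≈ 5.03 V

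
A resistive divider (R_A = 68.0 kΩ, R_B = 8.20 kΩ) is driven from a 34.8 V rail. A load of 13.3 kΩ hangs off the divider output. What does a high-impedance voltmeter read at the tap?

V_out ≈ 2.42 V

The load sits in parallel with R_B: R_B‖R_L = (8.20 × 13.3) / (8.20 + 13.3) = 5.073 kΩ.
V_out = 34.8 × 5.073 / (68.0 + 5.073) = 34.8 × 5.073/73.07 = 2.42 V.
(Unloaded it would have been 3.74 V.)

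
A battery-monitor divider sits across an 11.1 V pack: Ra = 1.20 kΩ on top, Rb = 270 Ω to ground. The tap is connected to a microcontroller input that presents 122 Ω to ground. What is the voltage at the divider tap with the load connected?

The load sits in parallel with Rb: Rb‖R_L = (270 × 122) / (270 + 122) = 84.03 Ω.
V_out = 11.1 × 84.03 / (1200 + 84.03) = 11.1 × 84.03/1284 = 0.726 V.
(Unloaded it would have been 2.04 V.)

V_out ≈ 0.726 V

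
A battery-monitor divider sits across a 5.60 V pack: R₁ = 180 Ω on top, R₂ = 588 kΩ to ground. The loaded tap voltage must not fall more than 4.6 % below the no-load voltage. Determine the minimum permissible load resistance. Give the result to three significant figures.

R_L(min) ≈ 3.73 kΩ

Output resistance R_th = R₁‖R₂ = (180 × 588000)/588200 = 179.9 Ω.
The fractional drop is R_th/(R_th + R_L); requiring this ≤ 0.0460 gives R_L ≥ R_th(1/0.0460 − 1) = 179.9 × 20.74 = 3.73 kΩ.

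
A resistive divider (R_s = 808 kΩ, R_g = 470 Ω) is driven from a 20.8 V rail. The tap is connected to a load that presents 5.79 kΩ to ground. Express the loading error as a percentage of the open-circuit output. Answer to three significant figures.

7.50 %

The divider's output (Thévenin) resistance is R_s‖R_g = 469.7 Ω.
Fractional drop under load = R_th/(R_th + R_L) = 469.7 / (469.7 + 5790) = 0.07504.
So the output falls by 7.50 %.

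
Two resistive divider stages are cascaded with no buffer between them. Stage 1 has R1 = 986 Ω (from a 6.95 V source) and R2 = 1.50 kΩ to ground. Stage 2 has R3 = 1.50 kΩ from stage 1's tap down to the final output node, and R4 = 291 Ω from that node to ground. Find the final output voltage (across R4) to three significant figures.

Stage 2 presents R3+R4 = 1791 Ω as a load on stage 1's tap.
Stage 1's lower leg becomes R2‖(R3+R4) = 816.3 Ω, so V_mid = 6.95 × 816.3/1802 = 3.148 V.
Stage 2 is itself unloaded: V_out = V_mid × R4/(R3+R4) = 3.148 × 291/1791 = 0.511 V.

V_out ≈ 0.511 V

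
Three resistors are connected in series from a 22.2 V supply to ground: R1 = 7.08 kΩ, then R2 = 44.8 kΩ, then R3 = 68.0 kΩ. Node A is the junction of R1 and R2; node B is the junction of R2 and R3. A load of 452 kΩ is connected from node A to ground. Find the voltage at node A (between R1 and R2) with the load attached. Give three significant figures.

V ≈ 20.6 V

Below node A the series string R2+R3 = 112.8 kΩ sits in parallel with the 452 kΩ load: 90.27 kΩ.
V_A = 22.2 × 90.27/(7.08 + 90.27) = 20.6 V.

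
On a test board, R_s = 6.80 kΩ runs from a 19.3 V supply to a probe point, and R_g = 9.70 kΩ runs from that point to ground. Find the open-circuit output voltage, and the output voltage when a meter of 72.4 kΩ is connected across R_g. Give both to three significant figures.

Open-circuit: V = 19.3 × 9.70/(6.80 + 9.70) = 11.3 V.
With the load, R_g becomes R_g‖R_L = 8.554 kΩ, so V = 19.3 × 8.554/15.35 = 10.8 V.

Unloaded: 11.3 V; loaded: 10.8 V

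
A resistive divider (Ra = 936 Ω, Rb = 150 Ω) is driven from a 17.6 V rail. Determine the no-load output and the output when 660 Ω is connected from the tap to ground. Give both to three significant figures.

Open-circuit: V = 17.6 × 150/(936 + 150) = 2.43 V.
With the load, Rb becomes Rb‖R_L = 122.2 Ω, so V = 17.6 × 122.2/1058 = 2.03 V.

Unloaded: 2.43 V; loaded: 2.03 V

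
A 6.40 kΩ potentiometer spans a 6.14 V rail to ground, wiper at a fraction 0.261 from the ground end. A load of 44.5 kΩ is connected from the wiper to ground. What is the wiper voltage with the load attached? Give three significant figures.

The wiper splits the pot into (1−α)R = 4.730 kΩ above and αR = 1.670 kΩ below.
Lower section ‖ load = 1.610 kΩ.
V_wiper = 6.14 × 1.610/(4.730 + 1.610) = 1.56 V.

V ≈ 1.56 V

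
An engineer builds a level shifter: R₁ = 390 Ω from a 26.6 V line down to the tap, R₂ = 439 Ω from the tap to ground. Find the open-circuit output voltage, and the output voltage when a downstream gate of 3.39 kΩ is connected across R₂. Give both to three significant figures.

Unloaded: 14.1 V; loaded: 13.3 V

Open-circuit: V = 26.6 × 439/(390 + 439) = 14.1 V.
With the load, R₂ becomes R₂‖R_L = 388.7 Ω, so V = 26.6 × 388.7/778.7 = 13.3 V.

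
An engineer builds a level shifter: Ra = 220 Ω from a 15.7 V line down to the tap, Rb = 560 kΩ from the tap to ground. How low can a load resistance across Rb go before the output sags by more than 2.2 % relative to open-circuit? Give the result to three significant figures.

Output resistance R_th = Ra‖Rb = (220 × 560000)/560200 = 219.9 Ω.
The fractional drop is R_th/(R_th + R_L); requiring this ≤ 0.0220 gives R_L ≥ R_th(1/0.0220 − 1) = 219.9 × 44.45 = 9.78 kΩ.

R_L(min) ≈ 9.78 kΩ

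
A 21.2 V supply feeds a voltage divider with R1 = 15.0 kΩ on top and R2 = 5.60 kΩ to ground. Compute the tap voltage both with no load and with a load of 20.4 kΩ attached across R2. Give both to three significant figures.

Unloaded: 5.76 V; loaded: 4.80 V

Open-circuit: V = 21.2 × 5.60/(15.0 + 5.60) = 5.76 V.
With the load, R2 becomes R2‖R_L = 4.394 kΩ, so V = 21.2 × 4.394/19.39 = 4.80 V.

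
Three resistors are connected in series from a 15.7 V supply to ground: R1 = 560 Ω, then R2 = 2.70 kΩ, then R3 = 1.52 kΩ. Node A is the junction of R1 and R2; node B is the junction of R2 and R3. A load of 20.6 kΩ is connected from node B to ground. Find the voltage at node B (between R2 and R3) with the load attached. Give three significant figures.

At node B, R3 is in parallel with the load: R3‖R_L = 1416 Ω.
Below node A the resistance is R2 + (R3‖R_L) = 4116 Ω, so V_A = 15.7 × 4116/4676 = 13.82 V.
Then V_B = V_A × (R3‖R_L)/(R2 + R3‖R_L) = 13.82 × 1416/4116 = 4.75 V.

V ≈ 4.75 V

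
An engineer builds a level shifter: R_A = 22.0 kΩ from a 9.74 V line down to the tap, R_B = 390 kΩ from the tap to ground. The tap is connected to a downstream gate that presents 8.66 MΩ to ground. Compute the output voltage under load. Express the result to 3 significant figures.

V_out ≈ 9.20 V

The load sits in parallel with R_B: R_B‖R_L = (390 × 8660) / (390 + 8660) = 373.2 kΩ.
V_out = 9.74 × 373.2 / (22.0 + 373.2) = 9.74 × 373.2/395.2 = 9.20 V.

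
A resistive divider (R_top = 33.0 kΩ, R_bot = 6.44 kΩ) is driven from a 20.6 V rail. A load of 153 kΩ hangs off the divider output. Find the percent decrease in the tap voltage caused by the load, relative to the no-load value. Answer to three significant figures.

3.40 %

The divider's output (Thévenin) resistance is R_top‖R_bot = 5.388 kΩ.
Fractional drop under load = R_th/(R_th + R_L) = 5.388 / (5.388 + 153) = 0.03402.
So the output falls by 3.40 %.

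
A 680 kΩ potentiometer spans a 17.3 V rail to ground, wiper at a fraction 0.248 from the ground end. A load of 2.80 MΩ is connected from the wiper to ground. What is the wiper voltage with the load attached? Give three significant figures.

The wiper splits the pot into (1−α)R = 511.4 kΩ above and αR = 168.6 kΩ below.
Lower section ‖ load = 159.1 kΩ.
V_wiper = 17.3 × 159.1/(511.4 + 159.1) = 4.10 V.

V ≈ 4.10 V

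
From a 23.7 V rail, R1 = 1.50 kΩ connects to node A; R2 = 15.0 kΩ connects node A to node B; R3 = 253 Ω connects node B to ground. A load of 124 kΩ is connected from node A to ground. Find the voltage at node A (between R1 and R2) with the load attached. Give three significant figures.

V ≈ 21.3 V

Below node A the series string R2+R3 = 15250 Ω sits in parallel with the 124000 Ω load: 13580 Ω.
V_A = 23.7 × 13580/(1500 + 13580) = 21.3 V.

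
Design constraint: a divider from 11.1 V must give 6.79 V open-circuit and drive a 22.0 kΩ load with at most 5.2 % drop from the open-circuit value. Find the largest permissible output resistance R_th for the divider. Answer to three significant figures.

R_th ≤ 1.21 kΩ

Loading drop = R_th/(R_th + R_L) ≤ 0.0520, so R_th ≤ R_L · ε/(1−ε) = 22.0 kΩ × 0.0520/0.9480 = 1.21 kΩ.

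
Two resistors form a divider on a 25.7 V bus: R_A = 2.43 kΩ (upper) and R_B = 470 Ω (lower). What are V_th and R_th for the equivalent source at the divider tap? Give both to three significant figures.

V_th = 4.17 V, R_th = 394 Ω

V_th is the open-circuit tap voltage: 25.7 × 470/(2430 + 470) = 4.17 V.
With the supply zeroed, R_A and R_B appear in parallel from the tap: R_th = R_A‖R_B = (2430 × 470)/2900 = 394 Ω.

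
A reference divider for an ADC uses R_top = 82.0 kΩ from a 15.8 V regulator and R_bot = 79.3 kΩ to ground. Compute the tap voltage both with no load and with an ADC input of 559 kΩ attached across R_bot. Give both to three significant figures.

Unloaded: 7.77 V; loaded: 7.25 V

Open-circuit: V = 15.8 × 79.3/(82.0 + 79.3) = 7.77 V.
With the load, R_bot becomes R_bot‖R_L = 69.45 kΩ, so V = 15.8 × 69.45/151.4 = 7.25 V.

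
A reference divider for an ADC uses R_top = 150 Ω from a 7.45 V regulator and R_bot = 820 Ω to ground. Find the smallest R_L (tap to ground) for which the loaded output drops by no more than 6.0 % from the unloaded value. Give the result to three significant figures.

R_L(min) ≈ 1.99 kΩ

Output resistance R_th = R_top‖R_bot = (150 × 820)/970.0 = 126.8 Ω.
The fractional drop is R_th/(R_th + R_L); requiring this ≤ 0.0600 gives R_L ≥ R_th(1/0.0600 − 1) = 126.8 × 15.67 = 1.99 kΩ.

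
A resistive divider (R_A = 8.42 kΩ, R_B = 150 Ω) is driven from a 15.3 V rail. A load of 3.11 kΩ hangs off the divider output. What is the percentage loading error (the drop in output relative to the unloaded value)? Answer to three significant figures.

The divider's output (Thévenin) resistance is R_A‖R_B = 147.4 Ω.
Fractional drop under load = R_th/(R_th + R_L) = 147.4 / (147.4 + 3110) = 0.04524.
So the output falls by 4.52 %.

4.52 %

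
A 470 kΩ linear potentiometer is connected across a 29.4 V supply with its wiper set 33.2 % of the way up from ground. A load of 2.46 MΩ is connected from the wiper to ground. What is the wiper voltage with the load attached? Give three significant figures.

The wiper splits the pot into (1−α)R = 314.0 kΩ above and αR = 156.0 kΩ below.
Lower section ‖ load = 146.7 kΩ.
V_wiper = 29.4 × 146.7/(314.0 + 146.7) = 9.36 V.

V ≈ 9.36 V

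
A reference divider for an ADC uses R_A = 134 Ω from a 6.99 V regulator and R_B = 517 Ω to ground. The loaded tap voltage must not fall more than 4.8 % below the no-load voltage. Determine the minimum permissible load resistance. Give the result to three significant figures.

R_L(min) ≈ 2.11 kΩ

Output resistance R_th = R_A‖R_B = (134 × 517)/651.0 = 106.4 Ω.
The fractional drop is R_th/(R_th + R_L); requiring this ≤ 0.0480 gives R_L ≥ R_th(1/0.0480 − 1) = 106.4 × 19.83 = 2.11 kΩ.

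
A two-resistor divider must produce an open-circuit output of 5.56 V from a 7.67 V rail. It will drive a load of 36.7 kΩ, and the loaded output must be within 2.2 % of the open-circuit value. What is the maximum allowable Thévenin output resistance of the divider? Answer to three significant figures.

Loading drop = R_th/(R_th + R_L) ≤ 0.0220, so R_th ≤ R_L · ε/(1−ε) = 36.7 kΩ × 0.0220/0.9780 = 826 Ω.
(Any R1, R2 with R2/(R1+R2) = 0.725 and R1‖R2 ≤ 826 Ω will meet the spec.)

R_th ≤ 826 Ω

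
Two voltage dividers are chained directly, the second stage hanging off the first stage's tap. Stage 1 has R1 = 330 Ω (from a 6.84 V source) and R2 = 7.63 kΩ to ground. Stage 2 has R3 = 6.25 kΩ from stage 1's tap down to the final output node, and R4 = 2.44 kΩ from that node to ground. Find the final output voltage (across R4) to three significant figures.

Stage 2 presents R3+R4 = 8690 Ω as a load on stage 1's tap.
Stage 1's lower leg becomes R2‖(R3+R4) = 4063 Ω, so V_mid = 6.84 × 4063/4393 = 6.326 V.
Stage 2 is itself unloaded: V_out = V_mid × R4/(R3+R4) = 6.326 × 2440/8690 = 1.78 V.

V_out ≈ 1.78 V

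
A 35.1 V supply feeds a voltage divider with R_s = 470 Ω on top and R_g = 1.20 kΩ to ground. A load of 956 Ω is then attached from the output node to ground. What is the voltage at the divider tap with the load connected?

The load sits in parallel with R_g: R_g‖R_L = (1200 × 956) / (1200 + 956) = 532.1 Ω.
V_out = 35.1 × 532.1 / (470 + 532.1) = 35.1 × 532.1/1002 = 18.6 V.

V_out ≈ 18.6 V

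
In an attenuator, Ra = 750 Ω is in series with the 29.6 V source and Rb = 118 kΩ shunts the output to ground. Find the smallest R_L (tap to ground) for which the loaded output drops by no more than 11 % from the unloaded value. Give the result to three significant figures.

Output resistance R_th = Ra‖Rb = (750 × 118000)/118800 = 745.3 Ω.
The fractional drop is R_th/(R_th + R_L); requiring this ≤ 0.110 gives R_L ≥ R_th(1/0.110 − 1) = 745.3 × 8.091 = 6.03 kΩ.

R_L(min) ≈ 6.03 kΩ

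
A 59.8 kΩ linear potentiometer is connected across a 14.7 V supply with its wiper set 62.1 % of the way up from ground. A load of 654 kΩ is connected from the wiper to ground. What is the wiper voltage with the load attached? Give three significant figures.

The wiper splits the pot into (1−α)R = 22.66 kΩ above and αR = 37.14 kΩ below.
Lower section ‖ load = 35.14 kΩ.
V_wiper = 14.7 × 35.14/(22.66 + 35.14) = 8.94 V.

V ≈ 8.94 V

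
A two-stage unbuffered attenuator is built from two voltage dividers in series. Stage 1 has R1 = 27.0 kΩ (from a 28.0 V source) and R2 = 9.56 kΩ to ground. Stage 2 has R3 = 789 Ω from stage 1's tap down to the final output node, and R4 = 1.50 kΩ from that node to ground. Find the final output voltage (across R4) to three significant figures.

Stage 2 presents R3+R4 = 2289 Ω as a load on stage 1's tap.
Stage 1's lower leg becomes R2‖(R3+R4) = 1847 Ω, so V_mid = 28.0 × 1847/28850 = 1.793 V.
Stage 2 is itself unloaded: V_out = V_mid × R4/(R3+R4) = 1.793 × 1500/2289 = 1.17 V.

V_out ≈ 1.17 V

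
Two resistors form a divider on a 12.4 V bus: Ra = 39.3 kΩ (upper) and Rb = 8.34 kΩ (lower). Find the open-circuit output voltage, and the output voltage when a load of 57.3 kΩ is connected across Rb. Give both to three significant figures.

Unloaded: 2.17 V; loaded: 1.94 V

Open-circuit: V = 12.4 × 8.34/(39.3 + 8.34) = 2.17 V.
With the load, Rb becomes Rb‖R_L = 7.280 kΩ, so V = 12.4 × 7.280/46.58 = 1.94 V.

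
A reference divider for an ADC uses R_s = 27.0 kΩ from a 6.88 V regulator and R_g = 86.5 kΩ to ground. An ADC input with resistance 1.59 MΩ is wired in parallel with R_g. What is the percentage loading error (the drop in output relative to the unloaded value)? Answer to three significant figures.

1.28 %

The divider's output (Thévenin) resistance is R_s‖R_g = 20.58 kΩ.
Fractional drop under load = R_th/(R_th + R_L) = 20.58 / (20.58 + 1590) = 0.01278.
So the output falls by 1.28 %.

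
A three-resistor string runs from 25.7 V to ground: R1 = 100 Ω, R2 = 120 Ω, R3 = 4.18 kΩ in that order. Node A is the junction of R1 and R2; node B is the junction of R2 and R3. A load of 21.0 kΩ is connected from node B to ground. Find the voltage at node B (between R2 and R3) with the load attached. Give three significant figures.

V ≈ 24.2 V

At node B, R3 is in parallel with the load: R3‖R_L = 3486 Ω.
Below node A the resistance is R2 + (R3‖R_L) = 3606 Ω, so V_A = 25.7 × 3606/3706 = 25.01 V.
Then V_B = V_A × (R3‖R_L)/(R2 + R3‖R_L) = 25.01 × 3486/3606 = 24.2 V.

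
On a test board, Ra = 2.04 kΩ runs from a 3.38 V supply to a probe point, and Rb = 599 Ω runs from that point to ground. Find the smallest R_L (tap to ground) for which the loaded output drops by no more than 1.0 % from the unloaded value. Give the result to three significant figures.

R_L(min) ≈ 45.8 kΩ

Output resistance R_th = Ra‖Rb = (2040 × 599)/2639 = 463.0 Ω.
The fractional drop is R_th/(R_th + R_L); requiring this ≤ 0.0100 gives R_L ≥ R_th(1/0.0100 − 1) = 463.0 × 99.00 = 45.8 kΩ.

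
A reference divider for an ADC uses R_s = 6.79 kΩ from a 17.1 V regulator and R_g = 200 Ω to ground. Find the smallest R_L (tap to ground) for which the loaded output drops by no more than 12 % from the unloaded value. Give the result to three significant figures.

Output resistance R_th = R_s‖R_g = (6790 × 200)/6990 = 194.3 Ω.
The fractional drop is R_th/(R_th + R_L); requiring this ≤ 0.120 gives R_L ≥ R_th(1/0.120 − 1) = 194.3 × 7.333 = 1.42 kΩ.

R_L(min) ≈ 1.42 kΩ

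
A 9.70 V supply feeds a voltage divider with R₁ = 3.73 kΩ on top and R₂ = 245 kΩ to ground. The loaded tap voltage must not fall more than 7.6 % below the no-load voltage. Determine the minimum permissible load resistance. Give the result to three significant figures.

R_L(min) ≈ 44.7 kΩ

Output resistance R_th = R₁‖R₂ = (3.73 × 245)/248.7 = 3.674 kΩ.
The fractional drop is R_th/(R_th + R_L); requiring this ≤ 0.0760 gives R_L ≥ R_th(1/0.0760 − 1) = 3.674 × 12.16 = 44.7 kΩ.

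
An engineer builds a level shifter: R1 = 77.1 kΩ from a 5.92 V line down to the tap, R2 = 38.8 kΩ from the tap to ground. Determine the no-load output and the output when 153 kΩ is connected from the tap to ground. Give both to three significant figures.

Unloaded: 1.98 V; loaded: 1.70 V

Open-circuit: V = 5.92 × 38.8/(77.1 + 38.8) = 1.98 V.
With the load, R2 becomes R2‖R_L = 30.95 kΩ, so V = 5.92 × 30.95/108.1 = 1.70 V.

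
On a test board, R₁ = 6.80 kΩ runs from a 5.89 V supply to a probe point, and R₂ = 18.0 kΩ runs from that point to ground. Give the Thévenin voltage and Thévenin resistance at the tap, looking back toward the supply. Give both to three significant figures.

V_th is the open-circuit tap voltage: 5.89 × 18.0/(6.80 + 18.0) = 4.28 V.
With the supply zeroed, R₁ and R₂ appear in parallel from the tap: R_th = R₁‖R₂ = (6.80 × 18.0)/24.80 = 4.94 kΩ.

V_th = 4.28 V, R_th = 4.94 kΩ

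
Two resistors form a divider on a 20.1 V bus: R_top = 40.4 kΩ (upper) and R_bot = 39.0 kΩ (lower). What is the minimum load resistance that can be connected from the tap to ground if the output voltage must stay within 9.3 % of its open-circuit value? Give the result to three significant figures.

R_L(min) ≈ 194 kΩ

Output resistance R_th = R_top‖R_bot = (40.4 × 39.0)/79.40 = 19.84 kΩ.
The fractional drop is R_th/(R_th + R_L); requiring this ≤ 0.0930 gives R_L ≥ R_th(1/0.0930 − 1) = 19.84 × 9.753 = 194 kΩ.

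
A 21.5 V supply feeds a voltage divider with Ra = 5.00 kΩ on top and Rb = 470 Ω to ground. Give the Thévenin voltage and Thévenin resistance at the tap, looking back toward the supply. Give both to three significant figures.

V_th is the open-circuit tap voltage: 21.5 × 470/(5000 + 470) = 1.85 V.
With the supply zeroed, Ra and Rb appear in parallel from the tap: R_th = Ra‖Rb = (5000 × 470)/5470 = 430 Ω.

V_th = 1.85 V, R_th = 430 Ω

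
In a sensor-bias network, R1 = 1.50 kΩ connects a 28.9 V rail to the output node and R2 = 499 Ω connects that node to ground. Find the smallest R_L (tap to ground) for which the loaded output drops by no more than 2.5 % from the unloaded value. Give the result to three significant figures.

R_L(min) ≈ 14.6 kΩ

Output resistance R_th = R1‖R2 = (1500 × 499)/1999 = 374.4 Ω.
The fractional drop is R_th/(R_th + R_L); requiring this ≤ 0.0250 gives R_L ≥ R_th(1/0.0250 − 1) = 374.4 × 39.00 = 14.6 kΩ.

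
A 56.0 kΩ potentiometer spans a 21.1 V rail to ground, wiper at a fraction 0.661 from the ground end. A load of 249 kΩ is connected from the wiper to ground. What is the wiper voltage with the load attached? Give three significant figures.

The wiper splits the pot into (1−α)R = 18.98 kΩ above and αR = 37.02 kΩ below.
Lower section ‖ load = 32.23 kΩ.
V_wiper = 21.1 × 32.23/(18.98 + 32.23) = 13.3 V.

V ≈ 13.3 V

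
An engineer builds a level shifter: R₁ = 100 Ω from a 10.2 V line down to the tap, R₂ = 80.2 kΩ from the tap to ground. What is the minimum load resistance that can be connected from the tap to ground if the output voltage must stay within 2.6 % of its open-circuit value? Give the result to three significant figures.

Output resistance R_th = R₁‖R₂ = (100 × 80200)/80300 = 99.88 Ω.
The fractional drop is R_th/(R_th + R_L); requiring this ≤ 0.0260 gives R_L ≥ R_th(1/0.0260 − 1) = 99.88 × 37.46 = 3.74 kΩ.

R_L(min) ≈ 3.74 kΩ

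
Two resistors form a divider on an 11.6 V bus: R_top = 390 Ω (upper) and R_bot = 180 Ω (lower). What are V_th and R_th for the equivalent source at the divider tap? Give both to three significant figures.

V_th = 3.66 V, R_th = 123 Ω

V_th is the open-circuit tap voltage: 11.6 × 180/(390 + 180) = 3.66 V.
With the supply zeroed, R_top and R_bot appear in parallel from the tap: R_th = R_top‖R_bot = (390 × 180)/570.0 = 123 Ω.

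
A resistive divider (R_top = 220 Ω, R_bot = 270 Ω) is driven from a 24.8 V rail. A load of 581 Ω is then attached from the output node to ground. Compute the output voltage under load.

V_out ≈ 11.3 V

The load sits in parallel with R_bot: R_bot‖R_L = (270 × 581) / (270 + 581) = 184.3 Ω.
V_out = 24.8 × 184.3 / (220 + 184.3) = 24.8 × 184.3/404.3 = 11.3 V.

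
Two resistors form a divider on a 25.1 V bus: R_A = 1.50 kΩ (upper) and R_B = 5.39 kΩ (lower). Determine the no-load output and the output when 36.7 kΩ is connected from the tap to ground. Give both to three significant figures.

Unloaded: 19.6 V; loaded: 19.0 V

Open-circuit: V = 25.1 × 5.39/(1.50 + 5.39) = 19.6 V.
With the load, R_B becomes R_B‖R_L = 4.700 kΩ, so V = 25.1 × 4.700/6.200 = 19.0 V.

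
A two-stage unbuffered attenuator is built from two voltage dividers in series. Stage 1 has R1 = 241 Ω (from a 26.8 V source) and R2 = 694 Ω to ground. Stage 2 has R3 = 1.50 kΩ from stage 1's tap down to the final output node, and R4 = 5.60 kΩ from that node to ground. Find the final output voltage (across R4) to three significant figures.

Stage 2 presents R3+R4 = 7100 Ω as a load on stage 1's tap.
Stage 1's lower leg becomes R2‖(R3+R4) = 632.2 Ω, so V_mid = 26.8 × 632.2/873.2 = 19.40 V.
Stage 2 is itself unloaded: V_out = V_mid × R4/(R3+R4) = 19.40 × 5600/7100 = 15.3 V.

V_out ≈ 15.3 V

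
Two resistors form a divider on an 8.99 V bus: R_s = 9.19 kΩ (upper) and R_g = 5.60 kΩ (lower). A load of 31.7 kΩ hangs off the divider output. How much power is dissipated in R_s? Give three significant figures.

Total resistance from the source is R_s + (R_g‖R_L) = 13.95 kΩ, so I = 8.99/13.95 kΩ = 0.6445 mA.
P = I²·R_s = (0.6445 mA)² × 9.19 kΩ = 3.82 mW.

P ≈ 3.82 mW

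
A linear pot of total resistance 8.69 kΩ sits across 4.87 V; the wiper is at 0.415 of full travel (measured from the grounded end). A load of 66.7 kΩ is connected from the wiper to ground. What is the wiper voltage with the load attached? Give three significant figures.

V ≈ 1.96 V

The wiper splits the pot into (1−α)R = 5.084 kΩ above and αR = 3.606 kΩ below.
Lower section ‖ load = 3.421 kΩ.
V_wiper = 4.87 × 3.421/(5.084 + 3.421) = 1.96 V.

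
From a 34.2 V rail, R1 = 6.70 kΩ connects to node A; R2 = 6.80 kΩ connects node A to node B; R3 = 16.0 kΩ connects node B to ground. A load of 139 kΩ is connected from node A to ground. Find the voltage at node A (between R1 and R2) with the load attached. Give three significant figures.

Below node A the series string R2+R3 = 22.80 kΩ sits in parallel with the 139 kΩ load: 19.59 kΩ.
V_A = 34.2 × 19.59/(6.70 + 19.59) = 25.5 V.

V ≈ 25.5 V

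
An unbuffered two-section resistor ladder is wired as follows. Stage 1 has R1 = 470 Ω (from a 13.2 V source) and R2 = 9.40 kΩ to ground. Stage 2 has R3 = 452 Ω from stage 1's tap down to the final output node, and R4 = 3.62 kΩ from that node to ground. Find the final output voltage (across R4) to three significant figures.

Stage 2 presents R3+R4 = 4072 Ω as a load on stage 1's tap.
Stage 1's lower leg becomes R2‖(R3+R4) = 2841 Ω, so V_mid = 13.2 × 2841/3311 = 11.33 V.
Stage 2 is itself unloaded: V_out = V_mid × R4/(R3+R4) = 11.33 × 3620/4072 = 10.1 V.

V_out ≈ 10.1 V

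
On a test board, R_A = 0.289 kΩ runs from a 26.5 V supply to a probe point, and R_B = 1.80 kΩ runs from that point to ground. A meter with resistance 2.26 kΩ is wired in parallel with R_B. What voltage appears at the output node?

The load sits in parallel with R_B: R_B‖R_L = (1800 × 2260) / (1800 + 2260) = 1002 Ω.
V_out = 26.5 × 1002 / (289 + 1002) = 26.5 × 1002/1291 = 20.6 V.
(Unloaded it would have been 22.8 V.)

V_out ≈ 20.6 V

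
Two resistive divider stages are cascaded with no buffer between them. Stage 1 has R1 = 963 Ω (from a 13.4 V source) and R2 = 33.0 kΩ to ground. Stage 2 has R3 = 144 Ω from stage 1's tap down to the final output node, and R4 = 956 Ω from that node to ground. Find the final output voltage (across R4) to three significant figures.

V_out ≈ 6.11 V

Stage 2 presents R3+R4 = 1100 Ω as a load on stage 1's tap.
Stage 1's lower leg becomes R2‖(R3+R4) = 1065 Ω, so V_mid = 13.4 × 1065/2028 = 7.035 V.
Stage 2 is itself unloaded: V_out = V_mid × R4/(R3+R4) = 7.035 × 956/1100 = 6.11 V.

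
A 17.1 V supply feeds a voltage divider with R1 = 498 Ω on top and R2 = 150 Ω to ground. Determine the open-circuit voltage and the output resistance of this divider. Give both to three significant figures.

V_th = 3.96 V, R_th = 115 Ω

V_th is the open-circuit tap voltage: 17.1 × 150/(498 + 150) = 3.96 V.
With the supply zeroed, R1 and R2 appear in parallel from the tap: R_th = R1‖R2 = (498 × 150)/648.0 = 115 Ω.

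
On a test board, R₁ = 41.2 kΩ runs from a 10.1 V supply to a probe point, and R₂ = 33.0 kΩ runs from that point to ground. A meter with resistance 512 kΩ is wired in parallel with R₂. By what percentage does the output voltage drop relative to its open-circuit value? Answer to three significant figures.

The divider's output (Thévenin) resistance is R₁‖R₂ = 18.32 kΩ.
Fractional drop under load = R_th/(R_th + R_L) = 18.32 / (18.32 + 512) = 0.03455.
So the output falls by 3.46 %.

3.46 %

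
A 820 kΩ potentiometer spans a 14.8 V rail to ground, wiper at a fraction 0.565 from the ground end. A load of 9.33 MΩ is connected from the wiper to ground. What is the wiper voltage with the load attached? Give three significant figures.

V ≈ 8.19 V

The wiper splits the pot into (1−α)R = 356.7 kΩ above and αR = 463.3 kΩ below.
Lower section ‖ load = 441.4 kΩ.
V_wiper = 14.8 × 441.4/(356.7 + 441.4) = 8.19 V.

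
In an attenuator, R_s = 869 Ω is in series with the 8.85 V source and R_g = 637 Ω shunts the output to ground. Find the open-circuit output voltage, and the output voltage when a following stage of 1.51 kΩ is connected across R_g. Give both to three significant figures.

Open-circuit: V = 8.85 × 637/(869 + 637) = 3.74 V.
With the load, R_g becomes R_g‖R_L = 448.0 Ω, so V = 8.85 × 448.0/1317 = 3.01 V.

Unloaded: 3.74 V; loaded: 3.01 V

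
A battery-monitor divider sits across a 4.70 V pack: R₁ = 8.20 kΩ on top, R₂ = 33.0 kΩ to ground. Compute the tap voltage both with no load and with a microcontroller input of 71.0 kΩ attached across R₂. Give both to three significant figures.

Open-circuit: V = 4.70 × 33.0/(8.20 + 33.0) = 3.76 V.
With the load, R₂ becomes R₂‖R_L = 22.53 kΩ, so V = 4.70 × 22.53/30.73 = 3.45 V.

Unloaded: 3.76 V; loaded: 3.45 V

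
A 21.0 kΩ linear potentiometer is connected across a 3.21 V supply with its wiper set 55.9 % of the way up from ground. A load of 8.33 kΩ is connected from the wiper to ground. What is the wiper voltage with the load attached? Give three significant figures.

V ≈ 1.11 V

The wiper splits the pot into (1−α)R = 9.261 kΩ above and αR = 11.74 kΩ below.
Lower section ‖ load = 4.872 kΩ.
V_wiper = 3.21 × 4.872/(9.261 + 4.872) = 1.11 V.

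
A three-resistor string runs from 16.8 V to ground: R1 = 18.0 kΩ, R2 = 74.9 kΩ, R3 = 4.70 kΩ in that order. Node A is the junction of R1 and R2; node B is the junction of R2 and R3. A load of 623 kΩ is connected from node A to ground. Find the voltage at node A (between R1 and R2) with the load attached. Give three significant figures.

Below node A the series string R2+R3 = 79.60 kΩ sits in parallel with the 623 kΩ load: 70.58 kΩ.
V_A = 16.8 × 70.58/(18.0 + 70.58) = 13.4 V.

V ≈ 13.4 V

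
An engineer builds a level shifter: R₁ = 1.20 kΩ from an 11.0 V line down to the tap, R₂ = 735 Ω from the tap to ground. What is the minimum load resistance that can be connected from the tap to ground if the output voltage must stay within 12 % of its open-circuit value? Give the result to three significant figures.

Output resistance R_th = R₁‖R₂ = (1200 × 735)/1935 = 455.8 Ω.
The fractional drop is R_th/(R_th + R_L); requiring this ≤ 0.120 gives R_L ≥ R_th(1/0.120 − 1) = 455.8 × 7.333 = 3.34 kΩ.

R_L(min) ≈ 3.34 kΩ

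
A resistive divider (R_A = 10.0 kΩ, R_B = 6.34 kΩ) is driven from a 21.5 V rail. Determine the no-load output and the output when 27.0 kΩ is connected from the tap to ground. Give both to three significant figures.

Open-circuit: V = 21.5 × 6.34/(10.0 + 6.34) = 8.34 V.
With the load, R_B becomes R_B‖R_L = 5.134 kΩ, so V = 21.5 × 5.134/15.13 = 7.29 V.

Unloaded: 8.34 V; loaded: 7.29 V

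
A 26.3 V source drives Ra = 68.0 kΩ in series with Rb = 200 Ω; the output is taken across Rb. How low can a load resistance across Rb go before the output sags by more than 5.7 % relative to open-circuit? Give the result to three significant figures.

R_L(min) ≈ 3.30 kΩ

Output resistance R_th = Ra‖Rb = (68000 × 200)/68200 = 199.4 Ω.
The fractional drop is R_th/(R_th + R_L); requiring this ≤ 0.0570 gives R_L ≥ R_th(1/0.0570 − 1) = 199.4 × 16.54 = 3.30 kΩ.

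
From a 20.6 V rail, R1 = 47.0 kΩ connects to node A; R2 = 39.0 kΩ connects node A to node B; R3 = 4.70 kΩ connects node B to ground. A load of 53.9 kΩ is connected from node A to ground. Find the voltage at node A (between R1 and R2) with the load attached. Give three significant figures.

Below node A the series string R2+R3 = 43.70 kΩ sits in parallel with the 53.9 kΩ load: 24.13 kΩ.
V_A = 20.6 × 24.13/(47.0 + 24.13) = 6.99 V.

V ≈ 6.99 V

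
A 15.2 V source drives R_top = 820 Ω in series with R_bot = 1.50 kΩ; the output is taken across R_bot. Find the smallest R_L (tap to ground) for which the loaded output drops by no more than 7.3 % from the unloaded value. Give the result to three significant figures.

R_L(min) ≈ 6.73 kΩ

Output resistance R_th = R_top‖R_bot = (820 × 1500)/2320 = 530.2 Ω.
The fractional drop is R_th/(R_th + R_L); requiring this ≤ 0.0730 gives R_L ≥ R_th(1/0.0730 − 1) = 530.2 × 12.70 = 6.73 kΩ.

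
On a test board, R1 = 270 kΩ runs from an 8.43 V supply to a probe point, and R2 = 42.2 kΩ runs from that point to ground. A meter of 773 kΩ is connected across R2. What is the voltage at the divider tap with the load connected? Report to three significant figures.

The load sits in parallel with R2: R2‖R_L = (42.2 × 773) / (42.2 + 773) = 40.02 kΩ.
V_out = 8.43 × 40.02 / (270 + 40.02) = 8.43 × 40.02/310.0 = 1.09 V.

V_out ≈ 1.09 V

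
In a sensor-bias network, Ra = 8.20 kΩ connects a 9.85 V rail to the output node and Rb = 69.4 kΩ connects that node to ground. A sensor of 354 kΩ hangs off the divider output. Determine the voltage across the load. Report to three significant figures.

The load sits in parallel with Rb: Rb‖R_L = (69.4 × 354) / (69.4 + 354) = 58.02 kΩ.
V_out = 9.85 × 58.02 / (8.20 + 58.02) = 9.85 × 58.02/66.22 = 8.63 V.

V_out ≈ 8.63 V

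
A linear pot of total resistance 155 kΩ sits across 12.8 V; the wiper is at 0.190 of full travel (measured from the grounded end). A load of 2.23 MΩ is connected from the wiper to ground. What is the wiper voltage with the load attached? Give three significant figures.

The wiper splits the pot into (1−α)R = 125.6 kΩ above and αR = 29.45 kΩ below.
Lower section ‖ load = 29.07 kΩ.
V_wiper = 12.8 × 29.07/(125.6 + 29.07) = 2.41 V.

V ≈ 2.41 V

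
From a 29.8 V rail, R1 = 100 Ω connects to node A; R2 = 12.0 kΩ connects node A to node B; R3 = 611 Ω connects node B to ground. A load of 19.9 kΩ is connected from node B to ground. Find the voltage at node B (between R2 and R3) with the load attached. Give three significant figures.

At node B, R3 is in parallel with the load: R3‖R_L = 592.8 Ω.
Below node A the resistance is R2 + (R3‖R_L) = 12590 Ω, so V_A = 29.8 × 12590/12690 = 29.57 V.
Then V_B = V_A × (R3‖R_L)/(R2 + R3‖R_L) = 29.57 × 592.8/12590 = 1.39 V.

V ≈ 1.39 V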